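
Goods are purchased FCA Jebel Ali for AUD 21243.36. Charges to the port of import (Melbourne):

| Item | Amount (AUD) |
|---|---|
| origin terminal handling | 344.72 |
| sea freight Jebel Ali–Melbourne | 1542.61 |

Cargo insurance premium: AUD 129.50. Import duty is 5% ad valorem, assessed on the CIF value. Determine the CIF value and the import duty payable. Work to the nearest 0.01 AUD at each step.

CIF = FCA price + pre-shipment costs + freight + insurance
CIF = 21243.36 + 344.72 + 1542.61 + 129.50 = 23260.19
Import duty = 23260.19 × 5% = 1163.01

CIF value: AUD 23260.19; import duty: AUD 1163.01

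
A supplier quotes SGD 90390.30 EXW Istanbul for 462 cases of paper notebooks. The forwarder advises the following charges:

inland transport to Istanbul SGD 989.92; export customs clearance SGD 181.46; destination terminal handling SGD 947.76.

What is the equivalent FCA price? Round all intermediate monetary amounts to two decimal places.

FCA price: SGD 91561.68

Not relevant to the conversion: destination terminal — on the buyer under both terms; not part of either seller's price.
From EXW to FCA, the seller additionally bears: inland to port, export clearance.
FCA price = 90390.30 + 989.92 + 181.46 = 91561.68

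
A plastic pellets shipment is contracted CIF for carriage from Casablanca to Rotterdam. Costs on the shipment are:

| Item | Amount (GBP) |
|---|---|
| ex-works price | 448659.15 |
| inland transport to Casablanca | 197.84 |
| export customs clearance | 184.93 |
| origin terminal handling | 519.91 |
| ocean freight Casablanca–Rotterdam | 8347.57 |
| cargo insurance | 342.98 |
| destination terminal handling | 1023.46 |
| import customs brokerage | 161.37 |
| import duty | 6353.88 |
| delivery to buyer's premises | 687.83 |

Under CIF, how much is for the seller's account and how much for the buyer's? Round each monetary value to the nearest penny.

CIF: the seller pays costs through ocean freight and marine insurance to the destination port.
Seller's account: goods 448659.15 + inland to port 197.84 + export clearance 184.93 + origin terminal 519.91 + freight 8347.57 + insurance 342.98 = 458252.38
Buyer's account: destination terminal 1023.46 + brokerage 161.37 + duty 6353.88 + delivery 687.83 = 8226.54

Seller: GBP 458252.38; buyer: GBP 8226.54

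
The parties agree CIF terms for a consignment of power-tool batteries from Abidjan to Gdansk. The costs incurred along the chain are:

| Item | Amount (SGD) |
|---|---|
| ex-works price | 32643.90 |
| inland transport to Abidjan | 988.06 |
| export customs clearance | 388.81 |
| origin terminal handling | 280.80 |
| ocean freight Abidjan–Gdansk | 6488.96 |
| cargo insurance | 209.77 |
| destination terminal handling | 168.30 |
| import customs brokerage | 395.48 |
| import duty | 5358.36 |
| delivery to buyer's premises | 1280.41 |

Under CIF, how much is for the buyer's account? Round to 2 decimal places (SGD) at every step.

Buyer's account: SGD 7202.55

CIF: the seller pays costs through ocean freight and marine insurance to the destination port.
Seller's account: goods 32643.90 + inland to port 988.06 + export clearance 388.81 + origin terminal 280.80 + freight 6488.96 + insurance 209.77 = 41000.30
Buyer's account: destination terminal 168.30 + brokerage 395.48 + duty 5358.36 + delivery 1280.41 = 7202.55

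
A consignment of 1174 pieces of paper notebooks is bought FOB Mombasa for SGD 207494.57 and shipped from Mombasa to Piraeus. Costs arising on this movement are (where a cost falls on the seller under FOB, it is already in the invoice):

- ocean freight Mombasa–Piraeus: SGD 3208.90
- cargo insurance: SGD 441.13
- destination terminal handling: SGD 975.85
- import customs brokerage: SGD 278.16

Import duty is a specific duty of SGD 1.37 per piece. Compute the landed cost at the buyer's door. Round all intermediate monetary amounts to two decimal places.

FOB: the seller bears costs until goods are on board at the origin port; the buyer bears freight, insurance and all costs thereafter.
CIF value = FOB price + freight + insurance = 207494.57 + 3208.90 + 441.13 = 211144.60
Import duty = 1174 × 1.37 = 1608.38
Buyer bears: freight 3208.90 + insurance 441.13 + destination terminal 975.85 + brokerage 278.16 + duty 1608.38 = 6512.42
Landed cost = invoice 207494.57 + 6512.42 = 214006.99

Total landed cost: SGD 214006.99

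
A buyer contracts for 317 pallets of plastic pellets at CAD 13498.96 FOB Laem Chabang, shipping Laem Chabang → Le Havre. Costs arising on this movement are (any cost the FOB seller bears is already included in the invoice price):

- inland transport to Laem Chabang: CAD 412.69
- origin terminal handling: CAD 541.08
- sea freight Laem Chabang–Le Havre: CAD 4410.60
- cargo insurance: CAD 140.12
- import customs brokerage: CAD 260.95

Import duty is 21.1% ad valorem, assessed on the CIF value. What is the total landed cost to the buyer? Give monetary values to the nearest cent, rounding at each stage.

FOB: the seller bears costs until goods are on board at the origin port; the buyer bears freight, insurance and all costs thereafter.
Already in the invoice (seller's account under FOB): inland to port, origin terminal — exclude.
CIF value = FOB price + freight + insurance = 13498.96 + 4410.60 + 140.12 = 18049.68
Import duty = 18049.68 × 21.1% = 3808.48
Buyer bears: freight 4410.60 + insurance 140.12 + brokerage 260.95 + duty 3808.48 = 8620.15
Landed cost = invoice 13498.96 + 8620.15 = 22119.11

Total landed cost: CAD 22119.11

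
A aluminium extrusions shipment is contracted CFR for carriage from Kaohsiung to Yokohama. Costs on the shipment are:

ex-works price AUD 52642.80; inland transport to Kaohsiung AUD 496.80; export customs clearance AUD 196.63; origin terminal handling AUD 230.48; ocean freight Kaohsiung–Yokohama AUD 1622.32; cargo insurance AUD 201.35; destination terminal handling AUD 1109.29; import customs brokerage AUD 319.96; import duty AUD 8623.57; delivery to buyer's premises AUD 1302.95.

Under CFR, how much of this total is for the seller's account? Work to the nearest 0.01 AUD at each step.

Seller's account: AUD 55189.03

CFR: the seller pays costs through ocean freight to the destination port, but not insurance.
Seller's account: goods 52642.80 + inland to port 496.80 + export clearance 196.63 + origin terminal 230.48 + freight 1622.32 = 55189.03
Buyer's account: insurance 201.35 + destination terminal 1109.29 + brokerage 319.96 + duty 8623.57 + delivery 1302.95 = 11557.12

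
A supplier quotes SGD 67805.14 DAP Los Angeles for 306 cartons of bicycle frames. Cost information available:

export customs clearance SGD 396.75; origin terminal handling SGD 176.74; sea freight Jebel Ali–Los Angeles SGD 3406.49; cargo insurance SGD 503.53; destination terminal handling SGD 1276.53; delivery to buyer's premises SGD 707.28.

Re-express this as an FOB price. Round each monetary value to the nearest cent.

Not relevant to the conversion: origin terminal, export clearance — on the seller under both DAP and FOB; already in the DAP price and stays in the FOB price.
From DAP to FOB, the seller no longer bears: freight, insurance, destination terminal, delivery.
FOB price = 67805.14 − 3406.49 − 503.53 − 1276.53 − 707.28 = 61911.31

FOB price: SGD 61911.31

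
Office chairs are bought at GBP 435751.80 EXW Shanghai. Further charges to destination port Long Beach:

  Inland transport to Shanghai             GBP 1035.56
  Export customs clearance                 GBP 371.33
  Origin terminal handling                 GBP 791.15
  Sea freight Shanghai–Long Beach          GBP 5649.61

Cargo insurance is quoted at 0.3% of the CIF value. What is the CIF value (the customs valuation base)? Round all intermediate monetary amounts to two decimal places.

Let C be the CIF value. C = EXW price + pre-shipment costs + freight + 0.3% × C
C − 0.3% × C = 435751.80 + 1035.56 + 371.33 + 791.15 + 5649.61
0.997 × C = 443599.45
C = 443599.45 / 0.997 = 444934.25
Insurance premium = 0.3% × 444934.25 = 1334.80

CIF value: GBP 444934.25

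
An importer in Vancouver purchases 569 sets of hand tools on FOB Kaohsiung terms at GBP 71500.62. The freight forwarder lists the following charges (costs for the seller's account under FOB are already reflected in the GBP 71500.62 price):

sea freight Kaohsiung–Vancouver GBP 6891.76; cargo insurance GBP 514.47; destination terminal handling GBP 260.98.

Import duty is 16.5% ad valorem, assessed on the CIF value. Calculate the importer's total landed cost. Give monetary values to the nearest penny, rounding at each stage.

Total landed cost: GBP 92187.46

FOB: the seller bears costs until goods are on board at the origin port; the buyer bears freight, insurance and all costs thereafter.
CIF value = FOB price + freight + insurance = 71500.62 + 6891.76 + 514.47 = 78906.85
Import duty = 78906.85 × 16.5% = 13019.63
Buyer bears: freight 6891.76 + insurance 514.47 + destination terminal 260.98 + duty 13019.63 = 20686.84
Landed cost = invoice 71500.62 + 20686.84 = 92187.46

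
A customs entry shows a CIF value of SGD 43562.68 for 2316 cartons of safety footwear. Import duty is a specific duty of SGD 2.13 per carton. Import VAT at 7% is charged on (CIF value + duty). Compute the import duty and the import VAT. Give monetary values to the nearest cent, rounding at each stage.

Import duty: SGD 4933.08; import VAT: SGD 3394.70

Import duty = 2316 × 2.13 = 4933.08
VAT base = CIF + duty = 43562.68 + 4933.08 = 48495.76
Import VAT = 48495.76 × 7% = 3394.70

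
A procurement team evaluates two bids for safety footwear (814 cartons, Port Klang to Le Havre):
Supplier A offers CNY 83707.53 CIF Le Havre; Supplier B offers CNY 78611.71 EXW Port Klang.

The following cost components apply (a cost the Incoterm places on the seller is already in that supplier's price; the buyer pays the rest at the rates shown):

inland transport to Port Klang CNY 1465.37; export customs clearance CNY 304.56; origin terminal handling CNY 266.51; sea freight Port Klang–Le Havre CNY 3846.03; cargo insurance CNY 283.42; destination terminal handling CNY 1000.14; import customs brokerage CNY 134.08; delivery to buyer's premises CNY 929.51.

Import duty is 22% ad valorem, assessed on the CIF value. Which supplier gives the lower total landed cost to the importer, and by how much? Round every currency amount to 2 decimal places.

Supplier A (CIF):
The CIF price already equals the CIF value: 83707.53
Import duty = 83707.53 × 22% = 18415.66
Buyer bears (A): 1000.14 + 134.08 + 929.51 = 2063.73
Landed cost (A) = invoice 83707.53 + 2063.73 + duty 18415.66 = 104186.92
Supplier B (EXW):
CIF value = EXW price + inland to port + export clearance + origin terminal + freight + insurance = 78611.71 + 1465.37 + 304.56 + 266.51 + 3846.03 + 283.42 = 84777.60
Import duty = 84777.60 × 22% = 18651.07
Buyer bears (B): 1465.37 + 304.56 + 266.51 + 3846.03 + 283.42 + 1000.14 + 134.08 + 929.51 = 8229.62
Landed cost (B) = invoice 78611.71 + 8229.62 + duty 18651.07 = 105492.40
Difference = |104186.92 − 105492.40| = 1305.48

Supplier A is cheaper by CNY 1305.48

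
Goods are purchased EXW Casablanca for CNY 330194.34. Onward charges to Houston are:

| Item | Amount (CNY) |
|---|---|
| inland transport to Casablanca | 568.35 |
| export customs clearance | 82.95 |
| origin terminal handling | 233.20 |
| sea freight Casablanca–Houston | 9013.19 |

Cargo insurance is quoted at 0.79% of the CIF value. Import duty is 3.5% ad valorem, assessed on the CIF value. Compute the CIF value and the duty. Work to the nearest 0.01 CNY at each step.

CIF value: CNY 342800.15; import duty: CNY 11998.01

Let C be the CIF value. C = EXW price + pre-shipment costs + freight + 0.79% × C
C − 0.79% × C = 330194.34 + 568.35 + 82.95 + 233.20 + 9013.19
0.9921 × C = 340092.03
C = 340092.03 / 0.9921 = 342800.15
Insurance premium = 0.79% × 342800.15 = 2708.12
Import duty = 342800.15 × 3.5% = 11998.01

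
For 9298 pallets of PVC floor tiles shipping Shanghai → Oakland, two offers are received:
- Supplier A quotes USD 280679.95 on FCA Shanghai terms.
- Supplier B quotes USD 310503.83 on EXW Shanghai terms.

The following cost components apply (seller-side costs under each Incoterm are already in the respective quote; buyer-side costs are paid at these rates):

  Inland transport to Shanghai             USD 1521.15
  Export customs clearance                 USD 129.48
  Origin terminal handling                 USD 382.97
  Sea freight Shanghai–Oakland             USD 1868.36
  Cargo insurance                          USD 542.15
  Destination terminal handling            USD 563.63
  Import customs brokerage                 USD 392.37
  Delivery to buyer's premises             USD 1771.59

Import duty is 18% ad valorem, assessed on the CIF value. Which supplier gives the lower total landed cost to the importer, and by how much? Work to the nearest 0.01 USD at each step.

Supplier A (FCA):
CIF value = FCA price + origin terminal + freight + insurance = 280679.95 + 382.97 + 1868.36 + 542.15 = 283473.43
Import duty = 283473.43 × 18% = 51025.22
Buyer bears (A): 382.97 + 1868.36 + 542.15 + 563.63 + 392.37 + 1771.59 = 5521.07
Landed cost (A) = invoice 280679.95 + 5521.07 + duty 51025.22 = 337226.24
Supplier B (EXW):
CIF value = EXW price + inland to port + export clearance + origin terminal + freight + insurance = 310503.83 + 1521.15 + 129.48 + 382.97 + 1868.36 + 542.15 = 314947.94
Import duty = 314947.94 × 18% = 56690.63
Buyer bears (B): 1521.15 + 129.48 + 382.97 + 1868.36 + 542.15 + 563.63 + 392.37 + 1771.59 = 7171.70
Landed cost (B) = invoice 310503.83 + 7171.70 + duty 56690.63 = 374366.16
Difference = |337226.24 − 374366.16| = 37139.92

Supplier A is cheaper by USD 37139.92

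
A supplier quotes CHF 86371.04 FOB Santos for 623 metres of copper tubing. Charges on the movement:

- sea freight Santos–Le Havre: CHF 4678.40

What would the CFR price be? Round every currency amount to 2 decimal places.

CFR price: CHF 91049.44

From FOB to CFR, the seller additionally bears: freight.
CFR price = 86371.04 + 4678.40 = 91049.44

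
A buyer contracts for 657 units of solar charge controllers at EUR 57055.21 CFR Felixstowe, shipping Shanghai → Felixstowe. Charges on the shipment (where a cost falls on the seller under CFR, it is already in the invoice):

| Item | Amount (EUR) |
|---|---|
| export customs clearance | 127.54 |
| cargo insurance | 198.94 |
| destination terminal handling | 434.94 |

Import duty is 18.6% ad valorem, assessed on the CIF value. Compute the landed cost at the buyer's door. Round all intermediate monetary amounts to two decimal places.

CFR: the seller pays costs through ocean freight to the destination port, but not insurance.
Already in the invoice (seller's account under CFR): export clearance — exclude.
CIF value = CFR price + insurance = 57055.21 + 198.94 = 57254.15
Import duty = 57254.15 × 18.6% = 10649.27
Buyer bears: insurance 198.94 + destination terminal 434.94 + duty 10649.27 = 11283.15
Landed cost = invoice 57055.21 + 11283.15 = 68338.36

Total landed cost: EUR 68338.36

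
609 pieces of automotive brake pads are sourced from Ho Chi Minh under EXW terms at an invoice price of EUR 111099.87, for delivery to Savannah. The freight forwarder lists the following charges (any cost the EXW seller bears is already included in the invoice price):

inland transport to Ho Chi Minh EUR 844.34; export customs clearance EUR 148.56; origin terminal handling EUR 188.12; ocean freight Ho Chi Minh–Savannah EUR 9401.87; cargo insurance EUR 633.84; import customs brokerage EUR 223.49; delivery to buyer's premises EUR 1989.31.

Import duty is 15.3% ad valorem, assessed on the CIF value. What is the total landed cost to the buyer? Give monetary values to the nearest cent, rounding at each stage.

Total landed cost: EUR 143243.84

EXW: the seller makes goods available at their premises; the buyer bears all onward costs.
CIF value = EXW price + inland to port + export clearance + origin terminal + freight + insurance = 111099.87 + 844.34 + 148.56 + 188.12 + 9401.87 + 633.84 = 122316.60
Import duty = 122316.60 × 15.3% = 18714.44
Buyer bears: inland to port 844.34 + export clearance 148.56 + origin terminal 188.12 + freight 9401.87 + insurance 633.84 + brokerage 223.49 + delivery 1989.31 + duty 18714.44 = 32143.97
Landed cost = invoice 111099.87 + 32143.97 = 143243.84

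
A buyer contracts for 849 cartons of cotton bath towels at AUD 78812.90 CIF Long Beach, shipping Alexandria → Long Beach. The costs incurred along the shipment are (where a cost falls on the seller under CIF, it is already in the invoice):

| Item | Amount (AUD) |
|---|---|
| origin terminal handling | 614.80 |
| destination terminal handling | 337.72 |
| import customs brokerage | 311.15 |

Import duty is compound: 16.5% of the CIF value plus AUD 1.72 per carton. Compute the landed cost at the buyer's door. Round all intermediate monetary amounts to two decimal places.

Total landed cost: AUD 93926.18

CIF: the seller pays costs through ocean freight and marine insurance to the destination port.
Already in the invoice (seller's account under CIF): origin terminal — exclude.
The CIF price already equals the CIF value: 78812.90
Ad valorem component: 78812.90 × 16.5% = 13004.13
Specific component: 849 × 1.72 = 1460.28
Import duty = 13004.13 + 1460.28 = 14464.41
Buyer bears: destination terminal 337.72 + brokerage 311.15 + duty 14464.41 = 15113.28
Landed cost = invoice 78812.90 + 15113.28 = 93926.18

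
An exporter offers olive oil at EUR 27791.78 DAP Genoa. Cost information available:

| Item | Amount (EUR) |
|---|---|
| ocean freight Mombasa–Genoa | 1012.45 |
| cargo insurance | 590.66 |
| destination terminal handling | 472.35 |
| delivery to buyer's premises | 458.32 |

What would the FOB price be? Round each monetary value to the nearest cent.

From DAP to FOB, the seller no longer bears: freight, insurance, destination terminal, delivery.
FOB price = 27791.78 − 1012.45 − 590.66 − 472.35 − 458.32 = 25258.00

FOB price: EUR 25258.00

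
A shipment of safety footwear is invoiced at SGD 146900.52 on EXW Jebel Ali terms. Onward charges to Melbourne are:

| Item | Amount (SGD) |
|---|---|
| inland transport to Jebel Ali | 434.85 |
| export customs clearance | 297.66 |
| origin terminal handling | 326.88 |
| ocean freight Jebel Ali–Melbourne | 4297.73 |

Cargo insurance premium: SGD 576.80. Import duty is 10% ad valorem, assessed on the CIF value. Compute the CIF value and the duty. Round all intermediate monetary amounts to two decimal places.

CIF = EXW price + pre-shipment costs + freight + insurance
CIF = 146900.52 + 434.85 + 297.66 + 326.88 + 4297.73 + 576.80 = 152834.44
Import duty = 152834.44 × 10% = 15283.44

CIF value: SGD 152834.44; import duty: SGD 15283.44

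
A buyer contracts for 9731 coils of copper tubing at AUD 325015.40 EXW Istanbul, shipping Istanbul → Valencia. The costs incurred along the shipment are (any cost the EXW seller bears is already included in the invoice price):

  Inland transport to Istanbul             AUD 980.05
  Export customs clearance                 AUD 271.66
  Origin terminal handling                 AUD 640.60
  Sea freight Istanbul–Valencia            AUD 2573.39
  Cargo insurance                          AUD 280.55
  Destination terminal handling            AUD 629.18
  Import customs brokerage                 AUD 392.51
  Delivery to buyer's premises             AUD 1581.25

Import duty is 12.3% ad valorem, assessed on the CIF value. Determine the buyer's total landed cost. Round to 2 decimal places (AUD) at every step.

EXW: the seller makes goods available at their premises; the buyer bears all onward costs.
CIF value = EXW price + inland to port + export clearance + origin terminal + freight + insurance = 325015.40 + 980.05 + 271.66 + 640.60 + 2573.39 + 280.55 = 329761.65
Import duty = 329761.65 × 12.3% = 40560.68
Buyer bears: inland to port 980.05 + export clearance 271.66 + origin terminal 640.60 + freight 2573.39 + insurance 280.55 + destination terminal 629.18 + brokerage 392.51 + delivery 1581.25 + duty 40560.68 = 47909.87
Landed cost = invoice 325015.40 + 47909.87 = 372925.27

Total landed cost: AUD 372925.27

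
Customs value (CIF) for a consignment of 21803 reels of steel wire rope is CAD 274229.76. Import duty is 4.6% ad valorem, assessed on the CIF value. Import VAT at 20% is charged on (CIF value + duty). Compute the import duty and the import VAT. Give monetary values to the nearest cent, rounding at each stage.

Import duty: CAD 12614.57; import VAT: CAD 57368.87

Import duty = 274229.76 × 4.6% = 12614.57
VAT base = CIF + duty = 274229.76 + 12614.57 = 286844.33
Import VAT = 286844.33 × 20% = 57368.87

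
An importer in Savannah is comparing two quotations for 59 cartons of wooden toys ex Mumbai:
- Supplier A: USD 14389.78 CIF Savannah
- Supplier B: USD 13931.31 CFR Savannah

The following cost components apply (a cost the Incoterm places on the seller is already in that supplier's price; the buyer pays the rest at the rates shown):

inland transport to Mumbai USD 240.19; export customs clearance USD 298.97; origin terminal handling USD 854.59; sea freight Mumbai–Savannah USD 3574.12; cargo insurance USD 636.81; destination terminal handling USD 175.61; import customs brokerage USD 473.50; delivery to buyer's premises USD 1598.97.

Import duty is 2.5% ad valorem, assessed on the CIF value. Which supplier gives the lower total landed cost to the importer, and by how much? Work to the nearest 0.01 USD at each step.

Supplier A is cheaper by USD 182.80

Supplier A (CIF):
The CIF price already equals the CIF value: 14389.78
Import duty = 14389.78 × 2.5% = 359.74
Buyer bears (A): 175.61 + 473.50 + 1598.97 = 2248.08
Landed cost (A) = invoice 14389.78 + 2248.08 + duty 359.74 = 16997.60
Supplier B (CFR):
CIF value = CFR price + insurance = 13931.31 + 636.81 = 14568.12
Import duty = 14568.12 × 2.5% = 364.20
Buyer bears (B): 636.81 + 175.61 + 473.50 + 1598.97 = 2884.89
Landed cost (B) = invoice 13931.31 + 2884.89 + duty 364.20 = 17180.40
Difference = |16997.60 − 17180.40| = 182.80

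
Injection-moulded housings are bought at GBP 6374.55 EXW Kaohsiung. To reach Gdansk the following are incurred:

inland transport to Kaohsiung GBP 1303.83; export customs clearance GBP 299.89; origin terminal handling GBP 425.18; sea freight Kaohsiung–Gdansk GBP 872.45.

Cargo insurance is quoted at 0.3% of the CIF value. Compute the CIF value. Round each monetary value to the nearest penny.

Let C be the CIF value. C = EXW price + pre-shipment costs + freight + 0.3% × C
C − 0.3% × C = 6374.55 + 1303.83 + 299.89 + 425.18 + 872.45
0.997 × C = 9275.90
C = 9275.90 / 0.997 = 9303.81
Insurance premium = 0.3% × 9303.81 = 27.91

CIF value: GBP 9303.81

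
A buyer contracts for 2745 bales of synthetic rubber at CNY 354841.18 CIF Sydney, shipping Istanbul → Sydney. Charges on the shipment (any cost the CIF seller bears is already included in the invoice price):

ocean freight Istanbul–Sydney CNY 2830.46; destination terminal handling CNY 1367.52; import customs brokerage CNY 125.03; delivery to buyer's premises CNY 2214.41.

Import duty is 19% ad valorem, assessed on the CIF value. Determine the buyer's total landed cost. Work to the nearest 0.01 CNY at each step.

CIF: the seller pays costs through ocean freight and marine insurance to the destination port.
Already in the invoice (seller's account under CIF): freight — exclude.
The CIF price already equals the CIF value: 354841.18
Import duty = 354841.18 × 19% = 67419.82
Buyer bears: destination terminal 1367.52 + brokerage 125.03 + delivery 2214.41 + duty 67419.82 = 71126.78
Landed cost = invoice 354841.18 + 71126.78 = 425967.96

Total landed cost: CNY 425967.96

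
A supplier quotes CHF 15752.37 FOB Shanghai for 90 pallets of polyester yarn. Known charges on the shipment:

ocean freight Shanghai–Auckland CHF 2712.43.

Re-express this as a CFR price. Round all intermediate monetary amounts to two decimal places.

From FOB to CFR, the seller additionally bears: freight.
CFR price = 15752.37 + 2712.43 = 18464.80

CFR price: CHF 18464.80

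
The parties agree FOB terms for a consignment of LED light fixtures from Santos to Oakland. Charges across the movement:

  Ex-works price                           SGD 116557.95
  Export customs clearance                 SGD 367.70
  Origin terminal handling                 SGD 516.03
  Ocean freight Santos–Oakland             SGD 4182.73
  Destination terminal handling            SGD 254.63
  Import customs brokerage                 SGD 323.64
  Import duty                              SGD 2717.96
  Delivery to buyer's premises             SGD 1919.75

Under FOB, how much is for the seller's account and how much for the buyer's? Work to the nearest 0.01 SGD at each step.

FOB: the seller bears costs until goods are on board at the origin port; the buyer bears freight, insurance and all costs thereafter.
Seller's account: goods 116557.95 + export clearance 367.70 + origin terminal 516.03 = 117441.68
Buyer's account: freight 4182.73 + destination terminal 254.63 + brokerage 323.64 + duty 2717.96 + delivery 1919.75 = 9398.71

Seller: SGD 117441.68; buyer: SGD 9398.71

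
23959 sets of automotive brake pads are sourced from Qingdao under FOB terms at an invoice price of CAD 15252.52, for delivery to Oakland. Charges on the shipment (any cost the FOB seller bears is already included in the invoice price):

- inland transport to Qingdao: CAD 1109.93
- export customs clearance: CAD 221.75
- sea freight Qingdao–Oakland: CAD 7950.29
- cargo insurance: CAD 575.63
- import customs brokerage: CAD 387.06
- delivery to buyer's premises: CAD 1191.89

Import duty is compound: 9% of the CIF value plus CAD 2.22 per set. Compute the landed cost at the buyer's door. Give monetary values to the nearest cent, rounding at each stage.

Total landed cost: CAD 80686.43

FOB: the seller bears costs until goods are on board at the origin port; the buyer bears freight, insurance and all costs thereafter.
Already in the invoice (seller's account under FOB): inland to port, export clearance — exclude.
CIF value = FOB price + freight + insurance = 15252.52 + 7950.29 + 575.63 = 23778.44
Ad valorem component: 23778.44 × 9% = 2140.06
Specific component: 23959 × 2.22 = 53188.98
Import duty = 2140.06 + 53188.98 = 55329.04
Buyer bears: freight 7950.29 + insurance 575.63 + brokerage 387.06 + delivery 1191.89 + duty 55329.04 = 65433.91
Landed cost = invoice 15252.52 + 65433.91 = 80686.43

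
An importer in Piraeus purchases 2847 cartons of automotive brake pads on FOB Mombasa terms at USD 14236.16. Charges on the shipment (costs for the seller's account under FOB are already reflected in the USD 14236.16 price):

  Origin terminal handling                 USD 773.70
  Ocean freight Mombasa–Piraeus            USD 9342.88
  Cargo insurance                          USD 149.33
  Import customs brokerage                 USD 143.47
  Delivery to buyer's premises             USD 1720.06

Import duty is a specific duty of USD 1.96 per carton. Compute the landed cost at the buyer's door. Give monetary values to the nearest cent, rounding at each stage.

FOB: the seller bears costs until goods are on board at the origin port; the buyer bears freight, insurance and all costs thereafter.
Already in the invoice (seller's account under FOB): origin terminal — exclude.
CIF value = FOB price + freight + insurance = 14236.16 + 9342.88 + 149.33 = 23728.37
Import duty = 2847 × 1.96 = 5580.12
Buyer bears: freight 9342.88 + insurance 149.33 + brokerage 143.47 + delivery 1720.06 + duty 5580.12 = 16935.86
Landed cost = invoice 14236.16 + 16935.86 = 31172.02

Total landed cost: USD 31172.02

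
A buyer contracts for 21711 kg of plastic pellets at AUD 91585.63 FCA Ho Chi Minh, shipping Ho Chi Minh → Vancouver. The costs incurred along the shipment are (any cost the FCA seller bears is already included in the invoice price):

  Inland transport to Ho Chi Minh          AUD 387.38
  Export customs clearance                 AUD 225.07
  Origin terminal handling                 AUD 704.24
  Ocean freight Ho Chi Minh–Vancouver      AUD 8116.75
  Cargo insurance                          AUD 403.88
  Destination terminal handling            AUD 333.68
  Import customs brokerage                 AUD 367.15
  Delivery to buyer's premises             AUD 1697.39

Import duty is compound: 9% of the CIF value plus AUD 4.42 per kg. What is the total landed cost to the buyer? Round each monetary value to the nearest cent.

FCA: the seller delivers export-cleared goods to the carrier; the buyer bears costs from that point.
Already in the invoice (seller's account under FCA): inland to port, export clearance — exclude.
CIF value = FCA price + origin terminal + freight + insurance = 91585.63 + 704.24 + 8116.75 + 403.88 = 100810.50
Ad valorem component: 100810.50 × 9% = 9072.95
Specific component: 21711 × 4.42 = 95962.62
Import duty = 9072.95 + 95962.62 = 105035.57
Buyer bears: origin terminal 704.24 + freight 8116.75 + insurance 403.88 + destination terminal 333.68 + brokerage 367.15 + delivery 1697.39 + duty 105035.57 = 116658.66
Landed cost = invoice 91585.63 + 116658.66 = 208244.29

Total landed cost: AUD 208244.29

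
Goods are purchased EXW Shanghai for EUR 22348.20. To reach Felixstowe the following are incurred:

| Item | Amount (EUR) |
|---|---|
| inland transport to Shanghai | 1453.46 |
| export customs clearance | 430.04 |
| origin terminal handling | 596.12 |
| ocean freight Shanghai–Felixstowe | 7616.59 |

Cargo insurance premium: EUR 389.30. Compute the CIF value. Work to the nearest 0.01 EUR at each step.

CIF value: EUR 32833.71

CIF = EXW price + pre-shipment costs + freight + insurance
CIF = 22348.20 + 1453.46 + 430.04 + 596.12 + 7616.59 + 389.30 = 32833.71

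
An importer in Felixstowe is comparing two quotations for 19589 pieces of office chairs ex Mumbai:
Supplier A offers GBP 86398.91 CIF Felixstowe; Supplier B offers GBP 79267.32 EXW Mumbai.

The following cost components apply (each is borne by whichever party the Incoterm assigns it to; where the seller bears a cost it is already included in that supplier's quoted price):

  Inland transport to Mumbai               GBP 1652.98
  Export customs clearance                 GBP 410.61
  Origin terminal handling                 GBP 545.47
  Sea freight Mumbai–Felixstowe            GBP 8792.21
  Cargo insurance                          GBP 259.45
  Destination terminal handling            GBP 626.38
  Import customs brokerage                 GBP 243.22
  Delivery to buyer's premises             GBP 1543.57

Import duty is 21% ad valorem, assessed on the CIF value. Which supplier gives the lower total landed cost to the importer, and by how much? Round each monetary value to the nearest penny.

Supplier A (CIF):
The CIF price already equals the CIF value: 86398.91
Import duty = 86398.91 × 21% = 18143.77
Buyer bears (A): 626.38 + 243.22 + 1543.57 = 2413.17
Landed cost (A) = invoice 86398.91 + 2413.17 + duty 18143.77 = 106955.85
Supplier B (EXW):
CIF value = EXW price + inland to port + export clearance + origin terminal + freight + insurance = 79267.32 + 1652.98 + 410.61 + 545.47 + 8792.21 + 259.45 = 90928.04
Import duty = 90928.04 × 21% = 19094.89
Buyer bears (B): 1652.98 + 410.61 + 545.47 + 8792.21 + 259.45 + 626.38 + 243.22 + 1543.57 = 14073.89
Landed cost (B) = invoice 79267.32 + 14073.89 + duty 19094.89 = 112436.10
Difference = |106955.85 − 112436.10| = 5480.25

Supplier A is cheaper by GBP 5480.25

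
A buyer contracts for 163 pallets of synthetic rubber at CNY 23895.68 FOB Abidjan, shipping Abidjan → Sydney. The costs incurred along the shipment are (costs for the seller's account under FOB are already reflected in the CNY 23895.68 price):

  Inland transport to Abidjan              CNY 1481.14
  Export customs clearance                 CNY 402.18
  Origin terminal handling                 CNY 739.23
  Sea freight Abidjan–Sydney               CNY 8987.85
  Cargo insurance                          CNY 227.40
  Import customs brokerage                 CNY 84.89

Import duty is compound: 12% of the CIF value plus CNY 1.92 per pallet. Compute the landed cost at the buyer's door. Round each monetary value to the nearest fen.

Total landed cost: CNY 37482.09

FOB: the seller bears costs until goods are on board at the origin port; the buyer bears freight, insurance and all costs thereafter.
Already in the invoice (seller's account under FOB): inland to port, export clearance, origin terminal — exclude.
CIF value = FOB price + freight + insurance = 23895.68 + 8987.85 + 227.40 = 33110.93
Ad valorem component: 33110.93 × 12% = 3973.31
Specific component: 163 × 1.92 = 312.96
Import duty = 3973.31 + 312.96 = 4286.27
Buyer bears: freight 8987.85 + insurance 227.40 + brokerage 84.89 + duty 4286.27 = 13586.41
Landed cost = invoice 23895.68 + 13586.41 = 37482.09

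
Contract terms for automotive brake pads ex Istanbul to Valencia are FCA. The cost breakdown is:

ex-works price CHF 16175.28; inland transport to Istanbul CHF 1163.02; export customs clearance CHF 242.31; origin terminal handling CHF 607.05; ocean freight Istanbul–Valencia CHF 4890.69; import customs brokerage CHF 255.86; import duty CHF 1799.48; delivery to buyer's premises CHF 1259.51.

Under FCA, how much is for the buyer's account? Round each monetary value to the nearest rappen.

Buyer's account: CHF 8812.59

FCA: the seller delivers export-cleared goods to the carrier; the buyer bears costs from that point.
Seller's account: goods 16175.28 + inland to port 1163.02 + export clearance 242.31 = 17580.61
Buyer's account: origin terminal 607.05 + freight 4890.69 + brokerage 255.86 + duty 1799.48 + delivery 1259.51 = 8812.59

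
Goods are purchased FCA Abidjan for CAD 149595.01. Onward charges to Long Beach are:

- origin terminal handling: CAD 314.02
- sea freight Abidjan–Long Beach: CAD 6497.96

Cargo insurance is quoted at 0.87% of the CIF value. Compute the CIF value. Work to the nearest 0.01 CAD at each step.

Let C be the CIF value. C = FCA price + pre-shipment costs + freight + 0.87% × C
C − 0.87% × C = 149595.01 + 314.02 + 6497.96
0.9913 × C = 156406.99
C = 156406.99 / 0.9913 = 157779.67
Insurance premium = 0.87% × 157779.67 = 1372.68

CIF value: CAD 157779.67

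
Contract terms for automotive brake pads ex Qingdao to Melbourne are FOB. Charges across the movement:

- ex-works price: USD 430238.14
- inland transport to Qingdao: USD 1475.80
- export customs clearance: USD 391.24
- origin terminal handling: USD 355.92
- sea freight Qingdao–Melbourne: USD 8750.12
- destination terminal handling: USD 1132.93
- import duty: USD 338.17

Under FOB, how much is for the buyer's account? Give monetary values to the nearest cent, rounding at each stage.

Buyer's account: USD 10221.22

FOB: the seller bears costs until goods are on board at the origin port; the buyer bears freight, insurance and all costs thereafter.
Seller's account: goods 430238.14 + inland to port 1475.80 + export clearance 391.24 + origin terminal 355.92 = 432461.10
Buyer's account: freight 8750.12 + destination terminal 1132.93 + duty 338.17 = 10221.22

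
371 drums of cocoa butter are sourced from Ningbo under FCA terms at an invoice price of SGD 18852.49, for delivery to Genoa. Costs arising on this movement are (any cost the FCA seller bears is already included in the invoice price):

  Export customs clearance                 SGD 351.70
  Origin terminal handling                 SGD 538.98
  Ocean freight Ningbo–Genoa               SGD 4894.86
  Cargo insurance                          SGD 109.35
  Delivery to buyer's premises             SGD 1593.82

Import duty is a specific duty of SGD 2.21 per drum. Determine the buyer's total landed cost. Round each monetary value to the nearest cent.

Total landed cost: SGD 26809.41

FCA: the seller delivers export-cleared goods to the carrier; the buyer bears costs from that point.
Already in the invoice (seller's account under FCA): export clearance — exclude.
CIF value = FCA price + origin terminal + freight + insurance = 18852.49 + 538.98 + 4894.86 + 109.35 = 24395.68
Import duty = 371 × 2.21 = 819.91
Buyer bears: origin terminal 538.98 + freight 4894.86 + insurance 109.35 + delivery 1593.82 + duty 819.91 = 7956.92
Landed cost = invoice 18852.49 + 7956.92 = 26809.41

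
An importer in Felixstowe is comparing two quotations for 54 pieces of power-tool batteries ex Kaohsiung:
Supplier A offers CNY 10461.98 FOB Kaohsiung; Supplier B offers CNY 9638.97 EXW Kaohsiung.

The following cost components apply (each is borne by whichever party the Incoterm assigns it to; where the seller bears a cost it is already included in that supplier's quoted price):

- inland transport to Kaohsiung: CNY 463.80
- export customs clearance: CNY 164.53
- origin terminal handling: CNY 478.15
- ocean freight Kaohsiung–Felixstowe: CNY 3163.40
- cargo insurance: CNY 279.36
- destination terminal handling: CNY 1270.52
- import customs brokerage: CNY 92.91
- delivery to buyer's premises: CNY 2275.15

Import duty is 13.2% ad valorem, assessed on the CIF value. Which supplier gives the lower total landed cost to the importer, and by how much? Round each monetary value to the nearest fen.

Supplier A is cheaper by CNY 320.88

Supplier A (FOB):
CIF value = FOB price + freight + insurance = 10461.98 + 3163.40 + 279.36 = 13904.74
Import duty = 13904.74 × 13.2% = 1835.43
Buyer bears (A): 3163.40 + 279.36 + 1270.52 + 92.91 + 2275.15 = 7081.34
Landed cost (A) = invoice 10461.98 + 7081.34 + duty 1835.43 = 19378.75
Supplier B (EXW):
CIF value = EXW price + inland to port + export clearance + origin terminal + freight + insurance = 9638.97 + 463.80 + 164.53 + 478.15 + 3163.40 + 279.36 = 14188.21
Import duty = 14188.21 × 13.2% = 1872.84
Buyer bears (B): 463.80 + 164.53 + 478.15 + 3163.40 + 279.36 + 1270.52 + 92.91 + 2275.15 = 8187.82
Landed cost (B) = invoice 9638.97 + 8187.82 + duty 1872.84 = 19699.63
Difference = |19378.75 − 19699.63| = 320.88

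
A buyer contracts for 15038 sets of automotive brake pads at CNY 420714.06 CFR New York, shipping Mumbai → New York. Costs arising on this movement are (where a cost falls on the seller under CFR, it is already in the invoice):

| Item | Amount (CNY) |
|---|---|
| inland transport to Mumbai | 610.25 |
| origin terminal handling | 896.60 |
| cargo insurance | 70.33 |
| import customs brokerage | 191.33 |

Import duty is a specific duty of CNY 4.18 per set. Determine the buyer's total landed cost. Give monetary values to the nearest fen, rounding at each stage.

Total landed cost: CNY 483834.56

CFR: the seller pays costs through ocean freight to the destination port, but not insurance.
Already in the invoice (seller's account under CFR): inland to port, origin terminal — exclude.
CIF value = CFR price + insurance = 420714.06 + 70.33 = 420784.39
Import duty = 15038 × 4.18 = 62858.84
Buyer bears: insurance 70.33 + brokerage 191.33 + duty 62858.84 = 63120.50
Landed cost = invoice 420714.06 + 63120.50 = 483834.56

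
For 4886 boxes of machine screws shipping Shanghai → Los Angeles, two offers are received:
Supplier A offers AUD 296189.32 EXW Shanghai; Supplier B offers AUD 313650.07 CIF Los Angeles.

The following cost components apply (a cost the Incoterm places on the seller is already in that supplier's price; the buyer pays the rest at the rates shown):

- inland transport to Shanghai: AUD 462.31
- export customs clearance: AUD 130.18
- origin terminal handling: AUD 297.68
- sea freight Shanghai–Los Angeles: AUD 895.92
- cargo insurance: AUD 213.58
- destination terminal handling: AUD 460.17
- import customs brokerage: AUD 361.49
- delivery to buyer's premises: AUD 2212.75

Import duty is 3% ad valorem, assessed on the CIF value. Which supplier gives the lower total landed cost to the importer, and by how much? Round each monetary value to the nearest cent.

Supplier A is cheaper by AUD 15924.91

Supplier A (EXW):
CIF value = EXW price + inland to port + export clearance + origin terminal + freight + insurance = 296189.32 + 462.31 + 130.18 + 297.68 + 895.92 + 213.58 = 298188.99
Import duty = 298188.99 × 3% = 8945.67
Buyer bears (A): 462.31 + 130.18 + 297.68 + 895.92 + 213.58 + 460.17 + 361.49 + 2212.75 = 5034.08
Landed cost (A) = invoice 296189.32 + 5034.08 + duty 8945.67 = 310169.07
Supplier B (CIF):
The CIF price already equals the CIF value: 313650.07
Import duty = 313650.07 × 3% = 9409.50
Buyer bears (B): 460.17 + 361.49 + 2212.75 = 3034.41
Landed cost (B) = invoice 313650.07 + 3034.41 + duty 9409.50 = 326093.98
Difference = |310169.07 − 326093.98| = 15924.91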